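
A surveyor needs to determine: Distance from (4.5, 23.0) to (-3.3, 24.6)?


dx=-7.8, dy=1.6
d^2 = (-7.8)^2 + 1.6^2 = 63.4
d = sqrt(63.4) = 7.9624

7.9624


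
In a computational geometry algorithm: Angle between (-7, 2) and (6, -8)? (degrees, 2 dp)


u.v = -58, |u| = sqrt(53) = 7.2801, |v| = sqrt(100) = 10
cos(theta) = u.v/(|u||v|) = -58/sqrt(5300) = -0.796691
theta = acos(-0.796691) = 142.82 degrees

142.82 degrees


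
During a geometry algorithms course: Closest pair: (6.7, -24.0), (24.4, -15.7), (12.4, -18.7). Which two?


d(P0,P1) = 19.5494, d(P0,P2) = 7.7833, d(P1,P2) = 12.3693
Closest: P0 and P2

Closest pair: (6.7, -24.0) and (12.4, -18.7), distance = 7.7833


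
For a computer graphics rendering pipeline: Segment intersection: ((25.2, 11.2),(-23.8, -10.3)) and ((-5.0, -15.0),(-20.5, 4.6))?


Cross products: d1=-998.02, d2=295.63, d3=634.5, d4=-659.15
d1*d2 < 0 and d3*d4 < 0? yes

Yes, they intersect


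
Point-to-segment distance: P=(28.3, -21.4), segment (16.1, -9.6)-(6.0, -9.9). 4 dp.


Project P onto AB: t = 0 (clamped to [0,1])
Closest point on segment: (16.1, -9.6)
Distance: 16.9729

16.9729


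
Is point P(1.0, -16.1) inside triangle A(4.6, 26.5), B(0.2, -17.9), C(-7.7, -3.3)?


Cross products: AB x AP = 27.6, BC x BP = -25.9, CA x CP = -416.7
All same sign? no

No, outside


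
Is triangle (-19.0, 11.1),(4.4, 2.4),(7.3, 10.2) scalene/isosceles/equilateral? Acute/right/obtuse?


Side lengths squared: AB^2=623.25, BC^2=69.25, CA^2=692.5
Sorted: [69.25, 623.25, 692.5]
By sides: Scalene, By angles: Right

Scalene, Right


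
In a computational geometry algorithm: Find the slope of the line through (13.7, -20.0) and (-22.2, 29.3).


slope = (y2-y1)/(x2-x1) = (29.3-(-20))/((-22.2)-13.7) = 49.3/(-35.9) = -1.3733

-1.3733


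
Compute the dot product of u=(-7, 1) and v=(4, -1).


u . v = u_x*v_x + u_y*v_y = (-7)*4 + 1*(-1)
= (-28) + (-1) = -29

-29


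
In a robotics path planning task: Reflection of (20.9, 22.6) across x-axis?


Reflection over x-axis: (x,y) -> (x,-y)
(20.9, 22.6) -> (20.9, -22.6)

(20.9, -22.6)


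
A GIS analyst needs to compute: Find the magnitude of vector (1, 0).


|u| = sqrt(1^2 + 0^2) = sqrt(1) = 1

1


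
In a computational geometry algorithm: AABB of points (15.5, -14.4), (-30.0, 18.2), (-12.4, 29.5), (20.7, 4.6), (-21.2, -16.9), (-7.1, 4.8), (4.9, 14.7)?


x range: [-30, 20.7]
y range: [-16.9, 29.5]
Bounding box: (-30,-16.9) to (20.7,29.5)

(-30,-16.9) to (20.7,29.5)


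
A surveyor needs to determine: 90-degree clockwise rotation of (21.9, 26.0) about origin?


90° CW: (x,y) -> (y, -x)
(21.9,26) -> (26, -21.9)

(26, -21.9)


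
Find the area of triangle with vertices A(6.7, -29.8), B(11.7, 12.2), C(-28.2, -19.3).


Area = |x_A(y_B-y_C) + x_B(y_C-y_A) + x_C(y_A-y_B)|/2
= |211.05 + 122.85 + 1184.4|/2
= 1518.3/2 = 759.15

759.15


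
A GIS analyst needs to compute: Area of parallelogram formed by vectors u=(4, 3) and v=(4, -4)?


|u x v| = |4*(-4) - 3*4|
= |(-16) - 12| = 28

28


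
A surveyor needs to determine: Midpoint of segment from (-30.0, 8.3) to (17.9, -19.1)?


M = (((-30)+17.9)/2, (8.3+(-19.1))/2)
= (-6.05, -5.4)

(-6.05, -5.4)


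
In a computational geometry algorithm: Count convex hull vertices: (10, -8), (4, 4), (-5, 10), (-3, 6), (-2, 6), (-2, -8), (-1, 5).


Convex hull vertices (CCW): (-5, 10), (-2, -8), (10, -8), (4, 4)
Count = 4

4


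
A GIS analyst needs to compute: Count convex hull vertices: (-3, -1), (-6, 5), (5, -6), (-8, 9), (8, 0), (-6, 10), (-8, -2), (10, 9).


Convex hull vertices (CCW): (-8, -2), (5, -6), (8, 0), (10, 9), (-6, 10), (-8, 9)
Count = 6

6


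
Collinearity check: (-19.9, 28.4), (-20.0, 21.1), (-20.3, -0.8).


Cross product: ((-20)-(-19.9))*((-0.8)-28.4) - (21.1-28.4)*((-20.3)-(-19.9))
= 0

Yes, collinear


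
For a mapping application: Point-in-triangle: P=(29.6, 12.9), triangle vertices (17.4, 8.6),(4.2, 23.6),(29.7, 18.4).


Cross products: AB x AP = -239.76, BC x BP = -140.77, CA x CP = 66.67
All same sign? no

No, outside


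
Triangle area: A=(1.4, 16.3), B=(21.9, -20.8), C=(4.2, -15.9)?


Area = |x_A(y_B-y_C) + x_B(y_C-y_A) + x_C(y_A-y_B)|/2
= |(-6.86) + (-705.18) + 155.82|/2
= 556.22/2 = 278.11

278.11


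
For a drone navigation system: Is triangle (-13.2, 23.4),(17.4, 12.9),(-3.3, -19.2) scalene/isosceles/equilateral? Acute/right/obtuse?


Side lengths squared: AB^2=1046.61, BC^2=1458.9, CA^2=1912.77
Sorted: [1046.61, 1458.9, 1912.77]
By sides: Scalene, By angles: Acute

Scalene, Acute


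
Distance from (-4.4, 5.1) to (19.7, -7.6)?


dx=24.1, dy=-12.7
d^2 = 24.1^2 + (-12.7)^2 = 742.1
d = sqrt(742.1) = 27.2415

27.2415


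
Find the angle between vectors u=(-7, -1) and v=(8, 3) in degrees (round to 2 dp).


u.v = -59, |u| = sqrt(50) = 7.0711, |v| = sqrt(73) = 8.544
cos(theta) = u.v/(|u||v|) = -59/sqrt(3650) = -0.976575
theta = acos(-0.976575) = 167.57 degrees

167.57 degrees


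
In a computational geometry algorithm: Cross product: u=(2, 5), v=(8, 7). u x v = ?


u x v = u_x*v_y - u_y*v_x = 2*7 - 5*8
= 14 - 40 = -26

-26


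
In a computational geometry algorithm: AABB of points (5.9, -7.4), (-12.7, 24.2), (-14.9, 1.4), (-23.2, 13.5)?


x range: [-23.2, 5.9]
y range: [-7.4, 24.2]
Bounding box: (-23.2,-7.4) to (5.9,24.2)

(-23.2,-7.4) to (5.9,24.2)


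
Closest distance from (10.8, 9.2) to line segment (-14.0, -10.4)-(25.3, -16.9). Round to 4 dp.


Project P onto AB: t = 0.534 (clamped to [0,1])
Closest point on segment: (6.9842, -13.8707)
Distance: 23.3841

23.3841


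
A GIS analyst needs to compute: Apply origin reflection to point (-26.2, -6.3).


Reflection over origin: (x,y) -> (-x,-y)
(-26.2, -6.3) -> (26.2, 6.3)

(26.2, 6.3)


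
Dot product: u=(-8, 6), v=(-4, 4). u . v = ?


u . v = u_x*v_x + u_y*v_y = (-8)*(-4) + 6*4
= 32 + 24 = 56

56


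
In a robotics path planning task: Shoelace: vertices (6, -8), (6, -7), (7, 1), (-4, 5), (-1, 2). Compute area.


Shoelace sum: (6*(-7) - 6*(-8)) + (6*1 - 7*(-7)) + (7*5 - (-4)*1) + ((-4)*2 - (-1)*5) + ((-1)*(-8) - 6*2)
= 93
Area = |93|/2 = 46.5

46.5


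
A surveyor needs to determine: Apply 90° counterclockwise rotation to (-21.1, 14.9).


90° CCW: (x,y) -> (-y, x)
(-21.1,14.9) -> (-14.9, -21.1)

(-14.9, -21.1)


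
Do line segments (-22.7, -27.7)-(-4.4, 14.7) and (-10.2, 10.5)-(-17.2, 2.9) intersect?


Cross products: d1=172.4, d2=14.68, d3=169.06, d4=326.78
d1*d2 < 0 and d3*d4 < 0? no

No, they don't intersect


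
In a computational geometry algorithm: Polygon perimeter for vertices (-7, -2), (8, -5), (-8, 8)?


Sides: (-7, -2)->(8, -5): sqrt(234) = 15.297059, (8, -5)->(-8, 8): sqrt(425) = 20.615528, (-8, 8)->(-7, -2): sqrt(101) = 10.049876
Sum = 45.962463
Perimeter = 45.9625

45.9625


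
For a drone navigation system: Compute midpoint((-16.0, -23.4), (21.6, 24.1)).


M = (((-16)+21.6)/2, ((-23.4)+24.1)/2)
= (2.8, 0.35)

(2.8, 0.35)


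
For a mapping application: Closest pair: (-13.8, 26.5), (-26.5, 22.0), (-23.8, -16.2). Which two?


d(P0,P1) = 13.4737, d(P0,P2) = 43.8553, d(P1,P2) = 38.2953
Closest: P0 and P1

Closest pair: (-13.8, 26.5) and (-26.5, 22.0), distance = 13.4737


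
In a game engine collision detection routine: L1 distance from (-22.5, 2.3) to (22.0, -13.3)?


|(-22.5)-22| + |2.3-(-13.3)| = 44.5 + 15.6 = 60.1

60.1


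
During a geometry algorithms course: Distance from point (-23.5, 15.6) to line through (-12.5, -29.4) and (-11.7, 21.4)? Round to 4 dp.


|cross product| = 594.8
|line direction| = sqrt(2581.28) = 50.8063
Distance = 594.8/sqrt(2581.28) = 11.7072

11.7072


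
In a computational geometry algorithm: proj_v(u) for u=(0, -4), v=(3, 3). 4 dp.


u.v = -12, |v| = sqrt(18) = 4.2426
Scalar projection = u.v / |v| = -12 / sqrt(18) = -2.8284

-2.8284


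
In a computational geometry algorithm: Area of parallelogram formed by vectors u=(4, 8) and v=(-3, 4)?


|u x v| = |4*4 - 8*(-3)|
= |16 - (-24)| = 40

40


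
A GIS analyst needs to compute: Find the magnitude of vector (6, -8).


|u| = sqrt(6^2 + (-8)^2) = sqrt(100) = 10

10


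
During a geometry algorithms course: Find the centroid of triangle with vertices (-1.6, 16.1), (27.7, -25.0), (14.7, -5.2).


Centroid = ((x_A+x_B+x_C)/3, (y_A+y_B+y_C)/3)
= (((-1.6)+27.7+14.7)/3, (16.1+(-25)+(-5.2))/3)
= (13.6, -4.7)

(13.6, -4.7)


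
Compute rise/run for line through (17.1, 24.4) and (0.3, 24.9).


slope = (y2-y1)/(x2-x1) = (24.9-24.4)/(0.3-17.1) = 0.5/(-16.8) = -0.0298

-0.0298


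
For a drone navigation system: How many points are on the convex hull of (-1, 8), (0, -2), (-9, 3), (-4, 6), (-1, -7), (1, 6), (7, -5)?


Convex hull vertices (CCW): (-9, 3), (-1, -7), (7, -5), (1, 6), (-1, 8)
Count = 5

5


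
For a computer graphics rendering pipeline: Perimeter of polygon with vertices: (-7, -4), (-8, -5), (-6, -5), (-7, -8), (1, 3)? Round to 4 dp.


Sides: (-7, -4)->(-8, -5): sqrt(2) = 1.414214, (-8, -5)->(-6, -5): sqrt(4) = 2, (-6, -5)->(-7, -8): sqrt(10) = 3.162278, (-7, -8)->(1, 3): sqrt(185) = 13.601471, (1, 3)->(-7, -4): sqrt(113) = 10.630146
Sum = 30.808109
Perimeter = 30.8081

30.8081


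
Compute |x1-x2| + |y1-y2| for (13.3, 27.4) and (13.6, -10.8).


|13.3-13.6| + |27.4-(-10.8)| = 0.3 + 38.2 = 38.5

38.5


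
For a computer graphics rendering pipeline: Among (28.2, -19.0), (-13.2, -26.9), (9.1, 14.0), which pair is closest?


d(P0,P1) = 42.147, d(P0,P2) = 38.1289, d(P1,P2) = 46.5843
Closest: P0 and P2

Closest pair: (28.2, -19.0) and (9.1, 14.0), distance = 38.1289


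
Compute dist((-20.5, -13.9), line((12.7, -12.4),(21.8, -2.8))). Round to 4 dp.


|cross product| = 305.07
|line direction| = sqrt(174.97) = 13.2276
Distance = 305.07/sqrt(174.97) = 23.0631

23.0631


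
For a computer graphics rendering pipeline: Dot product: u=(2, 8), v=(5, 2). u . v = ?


u . v = u_x*v_x + u_y*v_y = 2*5 + 8*2
= 10 + 16 = 26

26


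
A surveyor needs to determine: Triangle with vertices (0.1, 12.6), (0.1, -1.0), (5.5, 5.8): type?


Side lengths squared: AB^2=184.96, BC^2=75.4, CA^2=75.4
Sorted: [75.4, 75.4, 184.96]
By sides: Isosceles, By angles: Obtuse

Isosceles, Obtuse


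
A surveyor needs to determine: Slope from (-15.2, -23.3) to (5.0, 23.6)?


slope = (y2-y1)/(x2-x1) = (23.6-(-23.3))/(5-(-15.2)) = 46.9/20.2 = 2.3218

2.3218


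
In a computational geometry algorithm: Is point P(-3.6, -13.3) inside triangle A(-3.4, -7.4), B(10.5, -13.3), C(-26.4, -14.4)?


Cross products: AB x AP = -83.19, BC x BP = -15.51, CA x CP = -134.3
All same sign? yes

Yes, inside


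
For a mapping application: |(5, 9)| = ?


|u| = sqrt(5^2 + 9^2) = sqrt(106) = 10.2956

10.2956


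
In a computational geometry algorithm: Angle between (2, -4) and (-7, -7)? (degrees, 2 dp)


u.v = 14, |u| = sqrt(20) = 4.4721, |v| = sqrt(98) = 9.8995
cos(theta) = u.v/(|u||v|) = 14/sqrt(1960) = 0.316228
theta = acos(0.316228) = 71.57 degrees

71.57 degrees


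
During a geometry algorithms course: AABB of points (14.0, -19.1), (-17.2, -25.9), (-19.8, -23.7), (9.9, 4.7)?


x range: [-19.8, 14]
y range: [-25.9, 4.7]
Bounding box: (-19.8,-25.9) to (14,4.7)

(-19.8,-25.9) to (14,4.7)


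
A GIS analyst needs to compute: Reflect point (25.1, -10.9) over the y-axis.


Reflection over y-axis: (x,y) -> (-x,y)
(25.1, -10.9) -> (-25.1, -10.9)

(-25.1, -10.9)


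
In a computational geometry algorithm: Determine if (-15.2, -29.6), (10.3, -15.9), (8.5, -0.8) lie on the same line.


Cross product: (10.3-(-15.2))*((-0.8)-(-29.6)) - ((-15.9)-(-29.6))*(8.5-(-15.2))
= 409.71

No, not collinear


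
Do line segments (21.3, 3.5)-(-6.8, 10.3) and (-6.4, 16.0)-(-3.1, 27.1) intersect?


Cross products: d1=-348.72, d2=-14.37, d3=-162.89, d4=-497.24
d1*d2 < 0 and d3*d4 < 0? no

No, they don't intersect


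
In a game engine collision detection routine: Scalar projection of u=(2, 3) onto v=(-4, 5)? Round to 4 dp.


u.v = 7, |v| = sqrt(41) = 6.4031
Scalar projection = u.v / |v| = 7 / sqrt(41) = 1.0932

1.0932


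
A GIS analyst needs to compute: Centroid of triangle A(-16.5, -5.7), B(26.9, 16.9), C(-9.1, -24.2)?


Centroid = ((x_A+x_B+x_C)/3, (y_A+y_B+y_C)/3)
= (((-16.5)+26.9+(-9.1))/3, ((-5.7)+16.9+(-24.2))/3)
= (0.4333, -4.3333)

(0.4333, -4.3333)


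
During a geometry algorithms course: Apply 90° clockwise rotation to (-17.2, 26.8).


90° CW: (x,y) -> (y, -x)
(-17.2,26.8) -> (26.8, 17.2)

(26.8, 17.2)


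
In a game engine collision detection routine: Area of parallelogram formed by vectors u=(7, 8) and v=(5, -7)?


|u x v| = |7*(-7) - 8*5|
= |(-49) - 40| = 89

89


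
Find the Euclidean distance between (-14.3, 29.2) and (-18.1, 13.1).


dx=-3.8, dy=-16.1
d^2 = (-3.8)^2 + (-16.1)^2 = 273.65
d = sqrt(273.65) = 16.5424

16.5424


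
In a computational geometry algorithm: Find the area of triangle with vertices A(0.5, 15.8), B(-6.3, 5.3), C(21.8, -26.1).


Area = |x_A(y_B-y_C) + x_B(y_C-y_A) + x_C(y_A-y_B)|/2
= |15.7 + 263.97 + 228.9|/2
= 508.57/2 = 254.285

254.285


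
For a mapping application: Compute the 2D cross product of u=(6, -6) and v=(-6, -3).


u x v = u_x*v_y - u_y*v_x = 6*(-3) - (-6)*(-6)
= (-18) - 36 = -54

-54


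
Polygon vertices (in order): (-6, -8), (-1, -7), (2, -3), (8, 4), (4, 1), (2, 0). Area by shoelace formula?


Shoelace sum: ((-6)*(-7) - (-1)*(-8)) + ((-1)*(-3) - 2*(-7)) + (2*4 - 8*(-3)) + (8*1 - 4*4) + (4*0 - 2*1) + (2*(-8) - (-6)*0)
= 57
Area = |57|/2 = 28.5

28.5


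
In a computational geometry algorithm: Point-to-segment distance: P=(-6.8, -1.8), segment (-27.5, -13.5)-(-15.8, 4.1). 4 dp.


Project P onto AB: t = 1 (clamped to [0,1])
Closest point on segment: (-15.8, 4.1)
Distance: 10.7615

10.7615


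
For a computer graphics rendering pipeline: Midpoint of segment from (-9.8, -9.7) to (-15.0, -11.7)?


M = (((-9.8)+(-15))/2, ((-9.7)+(-11.7))/2)
= (-12.4, -10.7)

(-12.4, -10.7)


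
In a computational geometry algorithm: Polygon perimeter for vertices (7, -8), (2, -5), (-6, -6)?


Sides: (7, -8)->(2, -5): sqrt(34) = 5.830952, (2, -5)->(-6, -6): sqrt(65) = 8.062258, (-6, -6)->(7, -8): sqrt(173) = 13.152946
Sum = 27.046156
Perimeter = 27.0462

27.0462


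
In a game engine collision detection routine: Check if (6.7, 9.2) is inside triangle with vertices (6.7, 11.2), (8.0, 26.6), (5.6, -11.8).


Cross products: AB x AP = -2.6, BC x BP = -8.16, CA x CP = -2.2
All same sign? yes

Yes, inside


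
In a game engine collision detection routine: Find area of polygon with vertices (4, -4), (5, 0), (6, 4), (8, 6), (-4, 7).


Shoelace sum: (4*0 - 5*(-4)) + (5*4 - 6*0) + (6*6 - 8*4) + (8*7 - (-4)*6) + ((-4)*(-4) - 4*7)
= 112
Area = |112|/2 = 56

56


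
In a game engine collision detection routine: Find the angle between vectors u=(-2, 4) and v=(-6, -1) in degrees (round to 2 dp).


u.v = 8, |u| = sqrt(20) = 4.4721, |v| = sqrt(37) = 6.0828
cos(theta) = u.v/(|u||v|) = 8/sqrt(740) = 0.294086
theta = acos(0.294086) = 72.9 degrees

72.9 degrees


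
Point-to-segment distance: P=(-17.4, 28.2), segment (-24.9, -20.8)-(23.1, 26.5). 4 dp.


Project P onto AB: t = 0.5896 (clamped to [0,1])
Closest point on segment: (3.4024, 7.0897)
Distance: 29.6376

29.6376


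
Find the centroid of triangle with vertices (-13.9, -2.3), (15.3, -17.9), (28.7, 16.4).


Centroid = ((x_A+x_B+x_C)/3, (y_A+y_B+y_C)/3)
= (((-13.9)+15.3+28.7)/3, ((-2.3)+(-17.9)+16.4)/3)
= (10.0333, -1.2667)

(10.0333, -1.2667)


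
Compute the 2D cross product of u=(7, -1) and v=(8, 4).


u x v = u_x*v_y - u_y*v_x = 7*4 - (-1)*8
= 28 - (-8) = 36

36


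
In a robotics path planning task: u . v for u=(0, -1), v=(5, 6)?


u . v = u_x*v_x + u_y*v_y = 0*5 + (-1)*6
= 0 + (-6) = -6

-6


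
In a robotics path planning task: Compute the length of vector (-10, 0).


|u| = sqrt((-10)^2 + 0^2) = sqrt(100) = 10

10


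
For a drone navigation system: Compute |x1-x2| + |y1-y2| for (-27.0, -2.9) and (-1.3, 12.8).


|(-27)-(-1.3)| + |(-2.9)-12.8| = 25.7 + 15.7 = 41.4

41.4


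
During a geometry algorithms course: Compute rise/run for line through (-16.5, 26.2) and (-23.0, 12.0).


slope = (y2-y1)/(x2-x1) = (12-26.2)/((-23)-(-16.5)) = (-14.2)/(-6.5) = 2.1846

2.1846


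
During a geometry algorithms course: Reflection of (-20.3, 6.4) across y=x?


Reflection over y=x: (x,y) -> (y,x)
(-20.3, 6.4) -> (6.4, -20.3)

(6.4, -20.3)


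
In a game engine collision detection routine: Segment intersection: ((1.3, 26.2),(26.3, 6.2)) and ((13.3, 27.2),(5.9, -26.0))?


Cross products: d1=-631, d2=847, d3=265, d4=-1213
d1*d2 < 0 and d3*d4 < 0? yes

Yes, they intersect


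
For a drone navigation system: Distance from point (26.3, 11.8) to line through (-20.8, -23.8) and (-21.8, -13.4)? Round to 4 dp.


|cross product| = 525.44
|line direction| = sqrt(109.16) = 10.448
Distance = 525.44/sqrt(109.16) = 50.2911

50.2911


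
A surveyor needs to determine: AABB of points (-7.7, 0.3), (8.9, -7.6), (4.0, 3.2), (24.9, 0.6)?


x range: [-7.7, 24.9]
y range: [-7.6, 3.2]
Bounding box: (-7.7,-7.6) to (24.9,3.2)

(-7.7,-7.6) to (24.9,3.2)


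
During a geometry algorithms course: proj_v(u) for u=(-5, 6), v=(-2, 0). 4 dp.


u.v = 10, |v| = sqrt(4) = 2
Scalar projection = u.v / |v| = 10 / sqrt(4) = 5

5


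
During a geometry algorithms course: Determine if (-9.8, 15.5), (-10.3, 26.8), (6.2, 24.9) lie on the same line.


Cross product: ((-10.3)-(-9.8))*(24.9-15.5) - (26.8-15.5)*(6.2-(-9.8))
= -185.5

No, not collinear


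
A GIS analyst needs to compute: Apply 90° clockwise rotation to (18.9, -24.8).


90° CW: (x,y) -> (y, -x)
(18.9,-24.8) -> (-24.8, -18.9)

(-24.8, -18.9)


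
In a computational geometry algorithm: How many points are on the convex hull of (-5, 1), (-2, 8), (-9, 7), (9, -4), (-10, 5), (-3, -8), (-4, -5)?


Convex hull vertices (CCW): (-10, 5), (-3, -8), (9, -4), (-2, 8), (-9, 7)
Count = 5

5


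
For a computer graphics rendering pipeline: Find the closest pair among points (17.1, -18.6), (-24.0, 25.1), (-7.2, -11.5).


d(P0,P1) = 59.9908, d(P0,P2) = 25.316, d(P1,P2) = 40.2716
Closest: P0 and P2

Closest pair: (17.1, -18.6) and (-7.2, -11.5), distance = 25.316


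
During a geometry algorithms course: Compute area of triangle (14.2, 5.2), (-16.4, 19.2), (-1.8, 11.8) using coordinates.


Area = |x_A(y_B-y_C) + x_B(y_C-y_A) + x_C(y_A-y_B)|/2
= |105.08 + (-108.24) + 25.2|/2
= 22.04/2 = 11.02

11.02


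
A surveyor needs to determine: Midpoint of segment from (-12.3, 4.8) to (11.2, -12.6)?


M = (((-12.3)+11.2)/2, (4.8+(-12.6))/2)
= (-0.55, -3.9)

(-0.55, -3.9)


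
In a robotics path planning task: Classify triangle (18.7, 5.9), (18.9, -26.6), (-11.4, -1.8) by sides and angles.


Side lengths squared: AB^2=1056.29, BC^2=1533.13, CA^2=965.3
Sorted: [965.3, 1056.29, 1533.13]
By sides: Scalene, By angles: Acute

Scalene, Acute


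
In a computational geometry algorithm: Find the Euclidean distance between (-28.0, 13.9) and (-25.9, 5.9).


dx=2.1, dy=-8
d^2 = 2.1^2 + (-8)^2 = 68.41
d = sqrt(68.41) = 8.271

8.271


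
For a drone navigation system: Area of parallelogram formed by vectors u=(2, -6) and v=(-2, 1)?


|u x v| = |2*1 - (-6)*(-2)|
= |2 - 12| = 10

10


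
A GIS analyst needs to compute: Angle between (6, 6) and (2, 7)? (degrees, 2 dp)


u.v = 54, |u| = sqrt(72) = 8.4853, |v| = sqrt(53) = 7.2801
cos(theta) = u.v/(|u||v|) = 54/sqrt(3816) = 0.874157
theta = acos(0.874157) = 29.05 degrees

29.05 degrees


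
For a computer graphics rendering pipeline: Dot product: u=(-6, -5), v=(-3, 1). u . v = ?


u . v = u_x*v_x + u_y*v_y = (-6)*(-3) + (-5)*1
= 18 + (-5) = 13

13


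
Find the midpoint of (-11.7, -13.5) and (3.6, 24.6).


M = (((-11.7)+3.6)/2, ((-13.5)+24.6)/2)
= (-4.05, 5.55)

(-4.05, 5.55)


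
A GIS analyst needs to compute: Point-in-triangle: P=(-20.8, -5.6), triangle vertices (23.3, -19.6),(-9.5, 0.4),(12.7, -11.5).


Cross products: AB x AP = 422.8, BC x BP = -267.67, CA x CP = -208.81
All same sign? no

No, outside


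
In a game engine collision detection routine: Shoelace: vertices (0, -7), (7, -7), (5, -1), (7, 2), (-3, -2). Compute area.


Shoelace sum: (0*(-7) - 7*(-7)) + (7*(-1) - 5*(-7)) + (5*2 - 7*(-1)) + (7*(-2) - (-3)*2) + ((-3)*(-7) - 0*(-2))
= 107
Area = |107|/2 = 53.5

53.5


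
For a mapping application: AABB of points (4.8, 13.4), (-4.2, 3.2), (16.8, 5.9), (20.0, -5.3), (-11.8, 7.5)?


x range: [-11.8, 20]
y range: [-5.3, 13.4]
Bounding box: (-11.8,-5.3) to (20,13.4)

(-11.8,-5.3) to (20,13.4)


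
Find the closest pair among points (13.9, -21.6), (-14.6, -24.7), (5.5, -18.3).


d(P0,P1) = 28.6681, d(P0,P2) = 9.025, d(P1,P2) = 21.0943
Closest: P0 and P2

Closest pair: (13.9, -21.6) and (5.5, -18.3), distance = 9.025


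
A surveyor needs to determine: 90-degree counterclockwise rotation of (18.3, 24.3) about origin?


90° CCW: (x,y) -> (-y, x)
(18.3,24.3) -> (-24.3, 18.3)

(-24.3, 18.3)


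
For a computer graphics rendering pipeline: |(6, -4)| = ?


|u| = sqrt(6^2 + (-4)^2) = sqrt(52) = 7.2111

7.2111


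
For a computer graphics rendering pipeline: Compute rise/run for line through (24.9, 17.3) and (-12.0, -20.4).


slope = (y2-y1)/(x2-x1) = ((-20.4)-17.3)/((-12)-24.9) = (-37.7)/(-36.9) = 1.0217

1.0217


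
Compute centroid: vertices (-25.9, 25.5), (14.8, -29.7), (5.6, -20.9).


Centroid = ((x_A+x_B+x_C)/3, (y_A+y_B+y_C)/3)
= (((-25.9)+14.8+5.6)/3, (25.5+(-29.7)+(-20.9))/3)
= (-1.8333, -8.3667)

(-1.8333, -8.3667)


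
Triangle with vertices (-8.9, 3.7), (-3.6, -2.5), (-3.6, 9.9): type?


Side lengths squared: AB^2=66.53, BC^2=153.76, CA^2=66.53
Sorted: [66.53, 66.53, 153.76]
By sides: Isosceles, By angles: Obtuse

Isosceles, Obtuse


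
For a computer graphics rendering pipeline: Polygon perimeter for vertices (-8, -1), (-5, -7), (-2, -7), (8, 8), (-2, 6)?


Sides: (-8, -1)->(-5, -7): sqrt(45) = 6.708204, (-5, -7)->(-2, -7): sqrt(9) = 3, (-2, -7)->(8, 8): sqrt(325) = 18.027756, (8, 8)->(-2, 6): sqrt(104) = 10.198039, (-2, 6)->(-8, -1): sqrt(85) = 9.219544
Sum = 47.153543
Perimeter = 47.1535

47.1535


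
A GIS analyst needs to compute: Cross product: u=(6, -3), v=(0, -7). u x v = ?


u x v = u_x*v_y - u_y*v_x = 6*(-7) - (-3)*0
= (-42) - 0 = -42

-42


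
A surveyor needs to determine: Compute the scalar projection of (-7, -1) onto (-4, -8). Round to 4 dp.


u.v = 36, |v| = sqrt(80) = 8.9443
Scalar projection = u.v / |v| = 36 / sqrt(80) = 4.0249

4.0249


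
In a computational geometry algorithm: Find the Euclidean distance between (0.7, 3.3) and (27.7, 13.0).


dx=27, dy=9.7
d^2 = 27^2 + 9.7^2 = 823.09
d = sqrt(823.09) = 28.6895

28.6895


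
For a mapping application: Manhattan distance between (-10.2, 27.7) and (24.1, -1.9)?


|(-10.2)-24.1| + |27.7-(-1.9)| = 34.3 + 29.6 = 63.9

63.9


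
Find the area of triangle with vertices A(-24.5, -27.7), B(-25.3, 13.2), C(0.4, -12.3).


Area = |x_A(y_B-y_C) + x_B(y_C-y_A) + x_C(y_A-y_B)|/2
= |(-624.75) + (-389.62) + (-16.36)|/2
= 1030.73/2 = 515.365

515.365


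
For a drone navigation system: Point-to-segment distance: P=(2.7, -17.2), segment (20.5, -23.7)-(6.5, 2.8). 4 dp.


Project P onto AB: t = 0.4692 (clamped to [0,1])
Closest point on segment: (13.9313, -11.2665)
Distance: 12.7024

12.7024


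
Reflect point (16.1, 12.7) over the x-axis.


Reflection over x-axis: (x,y) -> (x,-y)
(16.1, 12.7) -> (16.1, -12.7)

(16.1, -12.7)


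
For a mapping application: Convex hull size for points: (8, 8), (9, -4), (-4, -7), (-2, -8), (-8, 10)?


Convex hull vertices (CCW): (-8, 10), (-4, -7), (-2, -8), (9, -4), (8, 8)
Count = 5

5


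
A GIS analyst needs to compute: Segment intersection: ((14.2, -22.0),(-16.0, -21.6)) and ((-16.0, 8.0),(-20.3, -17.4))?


Cross products: d1=896.08, d2=127.28, d3=-893.92, d4=-125.12
d1*d2 < 0 and d3*d4 < 0? no

No, they don't intersect


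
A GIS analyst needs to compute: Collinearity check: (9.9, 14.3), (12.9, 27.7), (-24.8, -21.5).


Cross product: (12.9-9.9)*((-21.5)-14.3) - (27.7-14.3)*((-24.8)-9.9)
= 357.58

No, not collinear


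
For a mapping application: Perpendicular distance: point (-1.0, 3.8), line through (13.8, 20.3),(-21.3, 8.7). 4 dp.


|cross product| = 407.47
|line direction| = sqrt(1366.57) = 36.9671
Distance = 407.47/sqrt(1366.57) = 11.0225

11.0225


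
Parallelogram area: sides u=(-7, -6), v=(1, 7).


|u x v| = |(-7)*7 - (-6)*1|
= |(-49) - (-6)| = 43

43


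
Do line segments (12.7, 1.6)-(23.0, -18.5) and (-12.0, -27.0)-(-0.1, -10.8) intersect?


Cross products: d1=-59.8, d2=-465.85, d3=-791.05, d4=-385
d1*d2 < 0 and d3*d4 < 0? no

No, they don't intersect


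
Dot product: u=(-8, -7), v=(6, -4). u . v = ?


u . v = u_x*v_x + u_y*v_y = (-8)*6 + (-7)*(-4)
= (-48) + 28 = -20

-20


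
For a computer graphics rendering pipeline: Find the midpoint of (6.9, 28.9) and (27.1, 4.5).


M = ((6.9+27.1)/2, (28.9+4.5)/2)
= (17, 16.7)

(17, 16.7)


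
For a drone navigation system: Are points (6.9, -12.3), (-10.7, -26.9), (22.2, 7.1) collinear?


Cross product: ((-10.7)-6.9)*(7.1-(-12.3)) - ((-26.9)-(-12.3))*(22.2-6.9)
= -118.06

No, not collinear


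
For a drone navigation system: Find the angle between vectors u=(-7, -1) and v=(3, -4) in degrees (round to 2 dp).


u.v = -17, |u| = sqrt(50) = 7.0711, |v| = sqrt(25) = 5
cos(theta) = u.v/(|u||v|) = -17/sqrt(1250) = -0.480833
theta = acos(-0.480833) = 118.74 degrees

118.74 degrees


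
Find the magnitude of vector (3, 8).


|u| = sqrt(3^2 + 8^2) = sqrt(73) = 8.544

8.544


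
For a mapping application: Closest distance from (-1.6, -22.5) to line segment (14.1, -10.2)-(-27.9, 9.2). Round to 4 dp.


Project P onto AB: t = 0.1966 (clamped to [0,1])
Closest point on segment: (5.8431, -6.3861)
Distance: 17.7499

17.7499


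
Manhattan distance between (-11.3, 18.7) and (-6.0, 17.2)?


|(-11.3)-(-6)| + |18.7-17.2| = 5.3 + 1.5 = 6.8

6.8


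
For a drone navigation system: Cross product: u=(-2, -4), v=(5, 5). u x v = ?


u x v = u_x*v_y - u_y*v_x = (-2)*5 - (-4)*5
= (-10) - (-20) = 10

10


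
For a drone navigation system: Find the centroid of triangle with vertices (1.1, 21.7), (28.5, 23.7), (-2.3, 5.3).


Centroid = ((x_A+x_B+x_C)/3, (y_A+y_B+y_C)/3)
= ((1.1+28.5+(-2.3))/3, (21.7+23.7+5.3)/3)
= (9.1, 16.9)

(9.1, 16.9)


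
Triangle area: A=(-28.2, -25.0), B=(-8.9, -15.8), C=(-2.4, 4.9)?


Area = |x_A(y_B-y_C) + x_B(y_C-y_A) + x_C(y_A-y_B)|/2
= |583.74 + (-266.11) + 22.08|/2
= 339.71/2 = 169.855

169.855


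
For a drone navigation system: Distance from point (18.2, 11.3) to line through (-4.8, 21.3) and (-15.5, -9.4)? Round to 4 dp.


|cross product| = 813.1
|line direction| = sqrt(1056.98) = 32.5112
Distance = 813.1/sqrt(1056.98) = 25.0098

25.0098


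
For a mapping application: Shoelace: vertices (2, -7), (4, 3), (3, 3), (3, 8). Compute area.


Shoelace sum: (2*3 - 4*(-7)) + (4*3 - 3*3) + (3*8 - 3*3) + (3*(-7) - 2*8)
= 15
Area = |15|/2 = 7.5

7.5


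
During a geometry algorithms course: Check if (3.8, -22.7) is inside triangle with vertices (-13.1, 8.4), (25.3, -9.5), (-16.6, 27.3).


Cross products: AB x AP = -891.73, BC x BP = 1344.28, CA x CP = 210.56
All same sign? no

No, outside


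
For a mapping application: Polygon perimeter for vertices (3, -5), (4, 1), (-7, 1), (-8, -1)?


Sides: (3, -5)->(4, 1): sqrt(37) = 6.082763, (4, 1)->(-7, 1): sqrt(121) = 11, (-7, 1)->(-8, -1): sqrt(5) = 2.236068, (-8, -1)->(3, -5): sqrt(137) = 11.7047
Sum = 31.023531
Perimeter = 31.0235

31.0235


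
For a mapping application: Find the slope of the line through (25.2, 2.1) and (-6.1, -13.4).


slope = (y2-y1)/(x2-x1) = ((-13.4)-2.1)/((-6.1)-25.2) = (-15.5)/(-31.3) = 0.4952

0.4952


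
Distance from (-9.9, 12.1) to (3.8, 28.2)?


dx=13.7, dy=16.1
d^2 = 13.7^2 + 16.1^2 = 446.9
d = sqrt(446.9) = 21.14

21.14


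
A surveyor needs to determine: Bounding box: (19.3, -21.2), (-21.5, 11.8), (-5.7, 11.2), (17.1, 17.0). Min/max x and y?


x range: [-21.5, 19.3]
y range: [-21.2, 17]
Bounding box: (-21.5,-21.2) to (19.3,17)

(-21.5,-21.2) to (19.3,17)


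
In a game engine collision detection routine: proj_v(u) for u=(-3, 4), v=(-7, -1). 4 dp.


u.v = 17, |v| = sqrt(50) = 7.0711
Scalar projection = u.v / |v| = 17 / sqrt(50) = 2.4042

2.4042


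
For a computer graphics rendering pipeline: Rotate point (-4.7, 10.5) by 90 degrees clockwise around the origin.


90° CW: (x,y) -> (y, -x)
(-4.7,10.5) -> (10.5, 4.7)

(10.5, 4.7)


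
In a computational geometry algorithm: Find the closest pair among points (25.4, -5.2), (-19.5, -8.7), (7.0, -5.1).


d(P0,P1) = 45.0362, d(P0,P2) = 18.4003, d(P1,P2) = 26.7434
Closest: P0 and P2

Closest pair: (25.4, -5.2) and (7.0, -5.1), distance = 18.4003


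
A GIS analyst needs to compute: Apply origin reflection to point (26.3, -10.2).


Reflection over origin: (x,y) -> (-x,-y)
(26.3, -10.2) -> (-26.3, 10.2)

(-26.3, 10.2)


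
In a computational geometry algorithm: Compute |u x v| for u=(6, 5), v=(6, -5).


|u x v| = |6*(-5) - 5*6|
= |(-30) - 30| = 60

60


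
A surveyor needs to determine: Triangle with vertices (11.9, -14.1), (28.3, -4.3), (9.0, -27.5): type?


Side lengths squared: AB^2=365, BC^2=910.73, CA^2=187.97
Sorted: [187.97, 365, 910.73]
By sides: Scalene, By angles: Obtuse

Scalene, Obtuse


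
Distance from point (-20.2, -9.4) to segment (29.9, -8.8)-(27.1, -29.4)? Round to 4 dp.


Project P onto AB: t = 0.3532 (clamped to [0,1])
Closest point on segment: (28.9111, -16.0753)
Distance: 49.5627

49.5627


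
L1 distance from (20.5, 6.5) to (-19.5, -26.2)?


|20.5-(-19.5)| + |6.5-(-26.2)| = 40 + 32.7 = 72.7

72.7


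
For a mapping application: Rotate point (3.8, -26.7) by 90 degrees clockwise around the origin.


90° CW: (x,y) -> (y, -x)
(3.8,-26.7) -> (-26.7, -3.8)

(-26.7, -3.8)


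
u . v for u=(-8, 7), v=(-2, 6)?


u . v = u_x*v_x + u_y*v_y = (-8)*(-2) + 7*6
= 16 + 42 = 58

58


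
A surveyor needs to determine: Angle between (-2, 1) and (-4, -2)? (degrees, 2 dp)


u.v = 6, |u| = sqrt(5) = 2.2361, |v| = sqrt(20) = 4.4721
cos(theta) = u.v/(|u||v|) = 6/sqrt(100) = 0.6
theta = acos(0.6) = 53.13 degrees

53.13 degrees


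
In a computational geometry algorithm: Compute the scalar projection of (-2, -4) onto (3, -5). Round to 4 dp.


u.v = 14, |v| = sqrt(34) = 5.831
Scalar projection = u.v / |v| = 14 / sqrt(34) = 2.401

2.401


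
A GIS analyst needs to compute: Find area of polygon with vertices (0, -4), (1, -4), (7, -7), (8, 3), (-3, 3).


Shoelace sum: (0*(-4) - 1*(-4)) + (1*(-7) - 7*(-4)) + (7*3 - 8*(-7)) + (8*3 - (-3)*3) + ((-3)*(-4) - 0*3)
= 147
Area = |147|/2 = 73.5

73.5


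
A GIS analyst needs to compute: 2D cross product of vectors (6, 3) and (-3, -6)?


u x v = u_x*v_y - u_y*v_x = 6*(-6) - 3*(-3)
= (-36) - (-9) = -27

-27


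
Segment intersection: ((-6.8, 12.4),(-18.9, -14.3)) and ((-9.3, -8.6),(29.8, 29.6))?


Cross products: d1=725.6, d2=143.85, d3=187.35, d4=769.1
d1*d2 < 0 and d3*d4 < 0? no

No, they don't intersect


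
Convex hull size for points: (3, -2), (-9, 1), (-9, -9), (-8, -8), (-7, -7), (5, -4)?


Convex hull vertices (CCW): (-9, -9), (5, -4), (3, -2), (-9, 1)
Count = 4

4


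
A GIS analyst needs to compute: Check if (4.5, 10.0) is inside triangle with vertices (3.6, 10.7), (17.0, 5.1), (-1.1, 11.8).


Cross products: AB x AP = -4.34, BC x BP = -4.94, CA x CP = -2.3
All same sign? yes

Yes, inside


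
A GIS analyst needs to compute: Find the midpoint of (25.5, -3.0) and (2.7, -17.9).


M = ((25.5+2.7)/2, ((-3)+(-17.9))/2)
= (14.1, -10.45)

(14.1, -10.45)


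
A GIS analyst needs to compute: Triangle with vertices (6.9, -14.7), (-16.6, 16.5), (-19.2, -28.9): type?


Side lengths squared: AB^2=1525.69, BC^2=2067.92, CA^2=882.85
Sorted: [882.85, 1525.69, 2067.92]
By sides: Scalene, By angles: Acute

Scalene, Acute


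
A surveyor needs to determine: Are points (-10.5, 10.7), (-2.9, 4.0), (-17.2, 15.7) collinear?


Cross product: ((-2.9)-(-10.5))*(15.7-10.7) - (4-10.7)*((-17.2)-(-10.5))
= -6.89

No, not collinear


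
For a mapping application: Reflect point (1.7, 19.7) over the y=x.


Reflection over y=x: (x,y) -> (y,x)
(1.7, 19.7) -> (19.7, 1.7)

(19.7, 1.7)


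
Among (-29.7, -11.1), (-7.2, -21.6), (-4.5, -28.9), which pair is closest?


d(P0,P1) = 24.8294, d(P0,P2) = 30.8526, d(P1,P2) = 7.7833
Closest: P1 and P2

Closest pair: (-7.2, -21.6) and (-4.5, -28.9), distance = 7.7833


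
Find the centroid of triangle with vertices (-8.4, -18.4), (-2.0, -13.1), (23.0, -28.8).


Centroid = ((x_A+x_B+x_C)/3, (y_A+y_B+y_C)/3)
= (((-8.4)+(-2)+23)/3, ((-18.4)+(-13.1)+(-28.8))/3)
= (4.2, -20.1)

(4.2, -20.1)


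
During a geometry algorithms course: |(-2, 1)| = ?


|u| = sqrt((-2)^2 + 1^2) = sqrt(5) = 2.2361

2.2361


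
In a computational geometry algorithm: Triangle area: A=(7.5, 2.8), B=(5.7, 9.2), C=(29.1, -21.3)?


Area = |x_A(y_B-y_C) + x_B(y_C-y_A) + x_C(y_A-y_B)|/2
= |228.75 + (-137.37) + (-186.24)|/2
= 94.86/2 = 47.43

47.43


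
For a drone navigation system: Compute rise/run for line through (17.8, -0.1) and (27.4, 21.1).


slope = (y2-y1)/(x2-x1) = (21.1-(-0.1))/(27.4-17.8) = 21.2/9.6 = 2.2083

2.2083


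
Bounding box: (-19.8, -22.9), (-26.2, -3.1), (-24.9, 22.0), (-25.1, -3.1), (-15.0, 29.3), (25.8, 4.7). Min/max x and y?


x range: [-26.2, 25.8]
y range: [-22.9, 29.3]
Bounding box: (-26.2,-22.9) to (25.8,29.3)

(-26.2,-22.9) to (25.8,29.3)


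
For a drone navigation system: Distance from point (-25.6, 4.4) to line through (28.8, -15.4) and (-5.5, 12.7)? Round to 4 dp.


|cross product| = 849.5
|line direction| = sqrt(1966.1) = 44.3407
Distance = 849.5/sqrt(1966.1) = 19.1585

19.1585


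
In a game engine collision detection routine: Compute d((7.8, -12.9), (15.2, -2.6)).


dx=7.4, dy=10.3
d^2 = 7.4^2 + 10.3^2 = 160.85
d = sqrt(160.85) = 12.6827

12.6827


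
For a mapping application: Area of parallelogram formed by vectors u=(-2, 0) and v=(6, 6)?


|u x v| = |(-2)*6 - 0*6|
= |(-12) - 0| = 12

12


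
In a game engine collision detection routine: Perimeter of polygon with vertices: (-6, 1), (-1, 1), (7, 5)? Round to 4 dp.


Sides: (-6, 1)->(-1, 1): sqrt(25) = 5, (-1, 1)->(7, 5): sqrt(80) = 8.944272, (7, 5)->(-6, 1): sqrt(185) = 13.601471
Sum = 27.545743
Perimeter = 27.5457

27.5457


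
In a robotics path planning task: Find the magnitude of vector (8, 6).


|u| = sqrt(8^2 + 6^2) = sqrt(100) = 10

10


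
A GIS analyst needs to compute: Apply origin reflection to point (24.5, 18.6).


Reflection over origin: (x,y) -> (-x,-y)
(24.5, 18.6) -> (-24.5, -18.6)

(-24.5, -18.6)


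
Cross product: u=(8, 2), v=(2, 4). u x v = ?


u x v = u_x*v_y - u_y*v_x = 8*4 - 2*2
= 32 - 4 = 28

28


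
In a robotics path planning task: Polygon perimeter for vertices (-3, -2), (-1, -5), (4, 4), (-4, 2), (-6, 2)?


Sides: (-3, -2)->(-1, -5): sqrt(13) = 3.605551, (-1, -5)->(4, 4): sqrt(106) = 10.29563, (4, 4)->(-4, 2): sqrt(68) = 8.246211, (-4, 2)->(-6, 2): sqrt(4) = 2, (-6, 2)->(-3, -2): sqrt(25) = 5
Sum = 29.147392
Perimeter = 29.1474

29.1474


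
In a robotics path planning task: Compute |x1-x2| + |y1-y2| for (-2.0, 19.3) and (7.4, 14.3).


|(-2)-7.4| + |19.3-14.3| = 9.4 + 5 = 14.4

14.4


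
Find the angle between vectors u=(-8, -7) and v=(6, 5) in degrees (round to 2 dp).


u.v = -83, |u| = sqrt(113) = 10.6301, |v| = sqrt(61) = 7.8102
cos(theta) = u.v/(|u||v|) = -83/sqrt(6893) = -0.99971
theta = acos(-0.99971) = 178.62 degrees

178.62 degrees


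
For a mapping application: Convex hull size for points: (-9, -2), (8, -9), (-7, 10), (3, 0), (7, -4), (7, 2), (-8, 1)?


Convex hull vertices (CCW): (-9, -2), (8, -9), (7, 2), (-7, 10)
Count = 4

4


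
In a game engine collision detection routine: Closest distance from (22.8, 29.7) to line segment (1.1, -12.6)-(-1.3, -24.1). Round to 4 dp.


Project P onto AB: t = 0 (clamped to [0,1])
Closest point on segment: (1.1, -12.6)
Distance: 47.5414

47.5414


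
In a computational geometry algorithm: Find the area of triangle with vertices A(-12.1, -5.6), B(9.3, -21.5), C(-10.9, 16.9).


Area = |x_A(y_B-y_C) + x_B(y_C-y_A) + x_C(y_A-y_B)|/2
= |464.64 + 209.25 + (-173.31)|/2
= 500.58/2 = 250.29

250.29


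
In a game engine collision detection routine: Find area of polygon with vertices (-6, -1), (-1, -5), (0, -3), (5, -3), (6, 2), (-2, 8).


Shoelace sum: ((-6)*(-5) - (-1)*(-1)) + ((-1)*(-3) - 0*(-5)) + (0*(-3) - 5*(-3)) + (5*2 - 6*(-3)) + (6*8 - (-2)*2) + ((-2)*(-1) - (-6)*8)
= 177
Area = |177|/2 = 88.5

88.5


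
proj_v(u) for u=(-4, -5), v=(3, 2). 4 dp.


u.v = -22, |v| = sqrt(13) = 3.6056
Scalar projection = u.v / |v| = -22 / sqrt(13) = -6.1017

-6.1017


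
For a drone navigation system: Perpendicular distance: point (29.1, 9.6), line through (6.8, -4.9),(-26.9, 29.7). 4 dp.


|cross product| = 1260.23
|line direction| = sqrt(2332.85) = 48.2996
Distance = 1260.23/sqrt(2332.85) = 26.0919

26.0919


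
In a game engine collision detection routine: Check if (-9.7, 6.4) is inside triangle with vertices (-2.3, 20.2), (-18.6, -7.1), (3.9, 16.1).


Cross products: AB x AP = 22.92, BC x BP = 97.27, CA x CP = 115.9
All same sign? yes

Yes, inside


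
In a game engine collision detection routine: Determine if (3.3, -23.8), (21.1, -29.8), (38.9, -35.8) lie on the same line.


Cross product: (21.1-3.3)*((-35.8)-(-23.8)) - ((-29.8)-(-23.8))*(38.9-3.3)
= 0

Yes, collinear


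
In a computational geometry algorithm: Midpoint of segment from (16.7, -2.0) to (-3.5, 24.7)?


M = ((16.7+(-3.5))/2, ((-2)+24.7)/2)
= (6.6, 11.35)

(6.6, 11.35)


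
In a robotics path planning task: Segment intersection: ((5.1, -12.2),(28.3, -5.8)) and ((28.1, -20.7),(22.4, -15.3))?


Cross products: d1=75.75, d2=-86.01, d3=-344.4, d4=-182.64
d1*d2 < 0 and d3*d4 < 0? no

No, they don't intersect


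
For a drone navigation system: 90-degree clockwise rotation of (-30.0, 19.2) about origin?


90° CW: (x,y) -> (y, -x)
(-30,19.2) -> (19.2, 30)

(19.2, 30)


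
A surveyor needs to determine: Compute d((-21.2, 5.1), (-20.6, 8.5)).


dx=0.6, dy=3.4
d^2 = 0.6^2 + 3.4^2 = 11.92
d = sqrt(11.92) = 3.4525

3.4525


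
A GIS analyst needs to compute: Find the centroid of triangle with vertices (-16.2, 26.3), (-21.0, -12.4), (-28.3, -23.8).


Centroid = ((x_A+x_B+x_C)/3, (y_A+y_B+y_C)/3)
= (((-16.2)+(-21)+(-28.3))/3, (26.3+(-12.4)+(-23.8))/3)
= (-21.8333, -3.3)

(-21.8333, -3.3)


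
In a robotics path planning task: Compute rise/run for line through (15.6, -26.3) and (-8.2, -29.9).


slope = (y2-y1)/(x2-x1) = ((-29.9)-(-26.3))/((-8.2)-15.6) = (-3.6)/(-23.8) = 0.1513

0.1513


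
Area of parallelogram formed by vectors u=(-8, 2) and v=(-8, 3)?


|u x v| = |(-8)*3 - 2*(-8)|
= |(-24) - (-16)| = 8

8


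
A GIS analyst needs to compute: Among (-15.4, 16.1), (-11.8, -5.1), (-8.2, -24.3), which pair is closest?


d(P0,P1) = 21.5035, d(P0,P2) = 41.0366, d(P1,P2) = 19.5346
Closest: P1 and P2

Closest pair: (-11.8, -5.1) and (-8.2, -24.3), distance = 19.5346


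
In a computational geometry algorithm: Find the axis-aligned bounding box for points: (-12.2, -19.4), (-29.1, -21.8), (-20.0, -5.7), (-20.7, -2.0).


x range: [-29.1, -12.2]
y range: [-21.8, -2]
Bounding box: (-29.1,-21.8) to (-12.2,-2)

(-29.1,-21.8) to (-12.2,-2)
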